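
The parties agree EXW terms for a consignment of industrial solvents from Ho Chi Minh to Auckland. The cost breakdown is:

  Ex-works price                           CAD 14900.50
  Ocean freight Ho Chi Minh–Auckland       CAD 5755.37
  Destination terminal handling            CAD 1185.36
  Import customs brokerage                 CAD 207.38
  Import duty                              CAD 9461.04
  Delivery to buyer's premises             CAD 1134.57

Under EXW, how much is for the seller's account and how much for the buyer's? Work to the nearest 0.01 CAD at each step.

Seller: CAD 14900.50; buyer: CAD 17743.72

EXW: the seller makes goods available at their premises; the buyer bears all onward costs.
Seller's account: goods 14900.50 = 14900.50
Buyer's account: freight 5755.37 + destination terminal 1185.36 + brokerage 207.38 + duty 9461.04 + delivery 1134.57 = 17743.72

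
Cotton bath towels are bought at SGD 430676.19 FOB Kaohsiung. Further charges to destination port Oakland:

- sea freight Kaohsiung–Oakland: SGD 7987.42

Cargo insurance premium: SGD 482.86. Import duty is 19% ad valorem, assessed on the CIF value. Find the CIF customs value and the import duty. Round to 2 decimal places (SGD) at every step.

CIF = FOB price + freight + insurance
CIF = 430676.19 + 7987.42 + 482.86 = 439146.47
Import duty = 439146.47 × 19% = 83437.83

CIF value: SGD 439146.47; import duty: SGD 83437.83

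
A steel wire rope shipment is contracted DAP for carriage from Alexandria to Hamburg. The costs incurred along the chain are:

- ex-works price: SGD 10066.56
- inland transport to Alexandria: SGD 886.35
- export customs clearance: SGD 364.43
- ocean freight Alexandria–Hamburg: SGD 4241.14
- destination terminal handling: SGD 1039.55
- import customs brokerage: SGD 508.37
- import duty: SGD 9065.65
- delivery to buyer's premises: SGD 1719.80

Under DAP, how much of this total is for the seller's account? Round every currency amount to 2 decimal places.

DAP: the seller bears all costs to the named destination except import duty and clearance.
Seller's account: goods 10066.56 + inland to port 886.35 + export clearance 364.43 + freight 4241.14 + destination terminal 1039.55 + delivery 1719.80 = 18317.83
Buyer's account: brokerage 508.37 + duty 9065.65 = 9574.02

Seller's account: SGD 18317.83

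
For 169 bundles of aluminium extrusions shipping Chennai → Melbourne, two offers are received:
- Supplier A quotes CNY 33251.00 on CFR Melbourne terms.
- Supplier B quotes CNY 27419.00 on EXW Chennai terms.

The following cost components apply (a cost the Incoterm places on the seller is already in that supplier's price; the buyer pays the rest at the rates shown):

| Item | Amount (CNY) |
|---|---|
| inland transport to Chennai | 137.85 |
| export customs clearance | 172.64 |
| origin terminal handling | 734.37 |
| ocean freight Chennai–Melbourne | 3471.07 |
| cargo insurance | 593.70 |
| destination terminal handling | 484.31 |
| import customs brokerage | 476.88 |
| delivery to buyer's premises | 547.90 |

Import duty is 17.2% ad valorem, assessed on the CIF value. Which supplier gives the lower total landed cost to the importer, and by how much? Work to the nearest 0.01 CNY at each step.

Supplier B is cheaper by CNY 1542.44

Supplier A (CFR):
CIF value = CFR price + insurance = 33251.00 + 593.70 = 33844.70
Import duty = 33844.70 × 17.2% = 5821.29
Buyer bears (A): 593.70 + 484.31 + 476.88 + 547.90 = 2102.79
Landed cost (A) = invoice 33251.00 + 2102.79 + duty 5821.29 = 41175.08
Supplier B (EXW):
CIF value = EXW price + inland to port + export clearance + origin terminal + freight + insurance = 27419.00 + 137.85 + 172.64 + 734.37 + 3471.07 + 593.70 = 32528.63
Import duty = 32528.63 × 17.2% = 5594.92
Buyer bears (B): 137.85 + 172.64 + 734.37 + 3471.07 + 593.70 + 484.31 + 476.88 + 547.90 = 6618.72
Landed cost (B) = invoice 27419.00 + 6618.72 + duty 5594.92 = 39632.64
Difference = |41175.08 − 39632.64| = 1542.44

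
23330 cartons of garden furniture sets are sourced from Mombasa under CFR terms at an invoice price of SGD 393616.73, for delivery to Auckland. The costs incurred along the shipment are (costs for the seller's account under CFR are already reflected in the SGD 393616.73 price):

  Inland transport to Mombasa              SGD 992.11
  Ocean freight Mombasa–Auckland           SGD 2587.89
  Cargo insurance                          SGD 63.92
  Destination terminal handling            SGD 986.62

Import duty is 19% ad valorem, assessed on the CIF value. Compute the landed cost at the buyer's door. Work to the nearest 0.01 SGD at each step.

CFR: the seller pays costs through ocean freight to the destination port, but not insurance.
Already in the invoice (seller's account under CFR): inland to port, freight — exclude.
CIF value = CFR price + insurance = 393616.73 + 63.92 = 393680.65
Import duty = 393680.65 × 19% = 74799.32
Buyer bears: insurance 63.92 + destination terminal 986.62 + duty 74799.32 = 75849.86
Landed cost = invoice 393616.73 + 75849.86 = 469466.59

Total landed cost: SGD 469466.59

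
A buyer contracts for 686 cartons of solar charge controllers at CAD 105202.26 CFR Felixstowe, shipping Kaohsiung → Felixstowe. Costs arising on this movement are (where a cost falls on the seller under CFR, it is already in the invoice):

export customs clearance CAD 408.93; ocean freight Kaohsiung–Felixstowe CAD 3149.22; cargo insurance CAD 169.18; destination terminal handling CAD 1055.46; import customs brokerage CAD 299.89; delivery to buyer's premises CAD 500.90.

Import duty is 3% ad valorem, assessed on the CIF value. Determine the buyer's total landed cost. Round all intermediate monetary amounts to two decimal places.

Total landed cost: CAD 110388.83

CFR: the seller pays costs through ocean freight to the destination port, but not insurance.
Already in the invoice (seller's account under CFR): export clearance, freight — exclude.
CIF value = CFR price + insurance = 105202.26 + 169.18 = 105371.44
Import duty = 105371.44 × 3% = 3161.14
Buyer bears: insurance 169.18 + destination terminal 1055.46 + brokerage 299.89 + delivery 500.90 + duty 3161.14 = 5186.57
Landed cost = invoice 105202.26 + 5186.57 = 110388.83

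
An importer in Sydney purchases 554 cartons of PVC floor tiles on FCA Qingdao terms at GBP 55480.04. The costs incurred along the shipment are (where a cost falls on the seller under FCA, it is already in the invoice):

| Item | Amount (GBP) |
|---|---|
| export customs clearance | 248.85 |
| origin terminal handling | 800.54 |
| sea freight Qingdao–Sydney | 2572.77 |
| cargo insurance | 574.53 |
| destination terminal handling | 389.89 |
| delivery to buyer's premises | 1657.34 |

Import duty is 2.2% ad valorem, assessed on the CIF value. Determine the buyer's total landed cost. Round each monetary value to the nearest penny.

FCA: the seller delivers export-cleared goods to the carrier; the buyer bears costs from that point.
Already in the invoice (seller's account under FCA): export clearance — exclude.
CIF value = FCA price + origin terminal + freight + insurance = 55480.04 + 800.54 + 2572.77 + 574.53 = 59427.88
Import duty = 59427.88 × 2.2% = 1307.41
Buyer bears: origin terminal 800.54 + freight 2572.77 + insurance 574.53 + destination terminal 389.89 + delivery 1657.34 + duty 1307.41 = 7302.48
Landed cost = invoice 55480.04 + 7302.48 = 62782.52

Total landed cost: GBP 62782.52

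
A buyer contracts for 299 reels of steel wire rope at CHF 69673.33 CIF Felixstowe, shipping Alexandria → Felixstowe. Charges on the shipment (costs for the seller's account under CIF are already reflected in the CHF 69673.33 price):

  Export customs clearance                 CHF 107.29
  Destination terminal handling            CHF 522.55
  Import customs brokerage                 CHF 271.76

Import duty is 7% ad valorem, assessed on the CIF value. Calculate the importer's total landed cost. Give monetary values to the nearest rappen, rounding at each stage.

Total landed cost: CHF 75344.77

CIF: the seller pays costs through ocean freight and marine insurance to the destination port.
Already in the invoice (seller's account under CIF): export clearance — exclude.
The CIF price already equals the CIF value: 69673.33
Import duty = 69673.33 × 7% = 4877.13
Buyer bears: destination terminal 522.55 + brokerage 271.76 + duty 4877.13 = 5671.44
Landed cost = invoice 69673.33 + 5671.44 = 75344.77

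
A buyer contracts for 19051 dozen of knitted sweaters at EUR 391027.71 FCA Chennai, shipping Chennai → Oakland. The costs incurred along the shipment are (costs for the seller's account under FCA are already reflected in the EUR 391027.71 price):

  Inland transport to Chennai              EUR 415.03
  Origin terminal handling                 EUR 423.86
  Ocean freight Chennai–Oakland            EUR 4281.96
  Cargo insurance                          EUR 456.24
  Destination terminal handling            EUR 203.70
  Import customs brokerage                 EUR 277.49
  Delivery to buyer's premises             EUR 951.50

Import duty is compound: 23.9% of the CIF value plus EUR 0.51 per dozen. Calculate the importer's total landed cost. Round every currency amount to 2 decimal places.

Total landed cost: EUR 502027.83

FCA: the seller delivers export-cleared goods to the carrier; the buyer bears costs from that point.
Already in the invoice (seller's account under FCA): inland to port — exclude.
CIF value = FCA price + origin terminal + freight + insurance = 391027.71 + 423.86 + 4281.96 + 456.24 = 396189.77
Ad valorem component: 396189.77 × 23.9% = 94689.36
Specific component: 19051 × 0.51 = 9716.01
Import duty = 94689.36 + 9716.01 = 104405.37
Buyer bears: origin terminal 423.86 + freight 4281.96 + insurance 456.24 + destination terminal 203.70 + brokerage 277.49 + delivery 951.50 + duty 104405.37 = 111000.12
Landed cost = invoice 391027.71 + 111000.12 = 502027.83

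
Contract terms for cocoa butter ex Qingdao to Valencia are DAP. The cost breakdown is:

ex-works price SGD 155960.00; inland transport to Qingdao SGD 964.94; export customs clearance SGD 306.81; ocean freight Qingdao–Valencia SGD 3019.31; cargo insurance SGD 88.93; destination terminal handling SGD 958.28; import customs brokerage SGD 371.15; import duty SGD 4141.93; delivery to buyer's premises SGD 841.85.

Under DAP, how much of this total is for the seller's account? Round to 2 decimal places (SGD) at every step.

DAP: the seller bears all costs to the named destination except import duty and clearance.
Seller's account: goods 155960.00 + inland to port 964.94 + export clearance 306.81 + freight 3019.31 + insurance 88.93 + destination terminal 958.28 + delivery 841.85 = 162140.12
Buyer's account: brokerage 371.15 + duty 4141.93 = 4513.08

Seller's account: SGD 162140.12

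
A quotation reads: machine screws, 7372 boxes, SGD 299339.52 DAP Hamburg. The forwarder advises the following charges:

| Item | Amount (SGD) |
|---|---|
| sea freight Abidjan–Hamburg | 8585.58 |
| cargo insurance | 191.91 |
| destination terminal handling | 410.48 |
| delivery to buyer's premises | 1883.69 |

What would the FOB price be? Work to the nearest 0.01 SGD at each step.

FOB price: SGD 288267.86

From DAP to FOB, the seller no longer bears: freight, insurance, destination terminal, delivery.
FOB price = 299339.52 − 8585.58 − 191.91 − 410.48 − 1883.69 = 288267.86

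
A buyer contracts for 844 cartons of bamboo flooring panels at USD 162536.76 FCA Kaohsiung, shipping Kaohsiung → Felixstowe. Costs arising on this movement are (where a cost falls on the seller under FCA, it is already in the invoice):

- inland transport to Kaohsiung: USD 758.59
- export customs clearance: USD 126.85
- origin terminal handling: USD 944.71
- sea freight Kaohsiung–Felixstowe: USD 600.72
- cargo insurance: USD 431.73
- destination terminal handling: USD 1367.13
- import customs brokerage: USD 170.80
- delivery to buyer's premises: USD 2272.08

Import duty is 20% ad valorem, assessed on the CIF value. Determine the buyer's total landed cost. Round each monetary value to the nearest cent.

Total landed cost: USD 201226.71

FCA: the seller delivers export-cleared goods to the carrier; the buyer bears costs from that point.
Already in the invoice (seller's account under FCA): inland to port, export clearance — exclude.
CIF value = FCA price + origin terminal + freight + insurance = 162536.76 + 944.71 + 600.72 + 431.73 = 164513.92
Import duty = 164513.92 × 20% = 32902.78
Buyer bears: origin terminal 944.71 + freight 600.72 + insurance 431.73 + destination terminal 1367.13 + brokerage 170.80 + delivery 2272.08 + duty 32902.78 = 38689.95
Landed cost = invoice 162536.76 + 38689.95 = 201226.71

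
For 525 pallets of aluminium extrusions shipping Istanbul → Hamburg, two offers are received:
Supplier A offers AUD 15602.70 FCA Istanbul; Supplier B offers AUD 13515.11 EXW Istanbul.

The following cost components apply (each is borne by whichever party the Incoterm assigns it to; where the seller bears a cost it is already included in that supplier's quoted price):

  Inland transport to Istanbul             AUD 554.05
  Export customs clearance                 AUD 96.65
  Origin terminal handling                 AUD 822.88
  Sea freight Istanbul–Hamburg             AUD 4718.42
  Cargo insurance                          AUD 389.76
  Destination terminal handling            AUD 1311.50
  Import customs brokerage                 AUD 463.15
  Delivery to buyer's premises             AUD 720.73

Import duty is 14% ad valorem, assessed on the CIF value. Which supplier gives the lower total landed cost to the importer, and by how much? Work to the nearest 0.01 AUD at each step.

Supplier A (FCA):
CIF value = FCA price + origin terminal + freight + insurance = 15602.70 + 822.88 + 4718.42 + 389.76 = 21533.76
Import duty = 21533.76 × 14% = 3014.73
Buyer bears (A): 822.88 + 4718.42 + 389.76 + 1311.50 + 463.15 + 720.73 = 8426.44
Landed cost (A) = invoice 15602.70 + 8426.44 + duty 3014.73 = 27043.87
Supplier B (EXW):
CIF value = EXW price + inland to port + export clearance + origin terminal + freight + insurance = 13515.11 + 554.05 + 96.65 + 822.88 + 4718.42 + 389.76 = 20096.87
Import duty = 20096.87 × 14% = 2813.56
Buyer bears (B): 554.05 + 96.65 + 822.88 + 4718.42 + 389.76 + 1311.50 + 463.15 + 720.73 = 9077.14
Landed cost (B) = invoice 13515.11 + 9077.14 + duty 2813.56 = 25405.81
Difference = |27043.87 − 25405.81| = 1638.06

Supplier B is cheaper by AUD 1638.06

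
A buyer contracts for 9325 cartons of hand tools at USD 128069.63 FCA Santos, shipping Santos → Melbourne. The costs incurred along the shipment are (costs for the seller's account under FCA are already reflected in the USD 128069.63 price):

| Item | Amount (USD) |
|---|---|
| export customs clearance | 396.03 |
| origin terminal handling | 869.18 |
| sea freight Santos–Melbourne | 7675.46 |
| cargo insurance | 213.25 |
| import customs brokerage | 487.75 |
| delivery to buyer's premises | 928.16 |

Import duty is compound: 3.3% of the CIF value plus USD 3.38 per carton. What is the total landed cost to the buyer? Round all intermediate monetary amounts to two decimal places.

Total landed cost: USD 174277.24

FCA: the seller delivers export-cleared goods to the carrier; the buyer bears costs from that point.
Already in the invoice (seller's account under FCA): export clearance — exclude.
CIF value = FCA price + origin terminal + freight + insurance = 128069.63 + 869.18 + 7675.46 + 213.25 = 136827.52
Ad valorem component: 136827.52 × 3.3% = 4515.31
Specific component: 9325 × 3.38 = 31518.50
Import duty = 4515.31 + 31518.50 = 36033.81
Buyer bears: origin terminal 869.18 + freight 7675.46 + insurance 213.25 + brokerage 487.75 + delivery 928.16 + duty 36033.81 = 46207.61
Landed cost = invoice 128069.63 + 46207.61 = 174277.24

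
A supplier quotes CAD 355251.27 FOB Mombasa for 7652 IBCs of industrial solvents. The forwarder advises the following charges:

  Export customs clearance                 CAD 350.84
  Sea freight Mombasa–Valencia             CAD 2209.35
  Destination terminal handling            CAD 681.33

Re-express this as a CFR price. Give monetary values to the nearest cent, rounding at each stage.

Not relevant to the conversion: export clearance — on the seller under both FOB and CFR; already in the FOB price and stays in the CFR price. destination terminal — on the buyer under both terms; not part of either seller's price.
From FOB to CFR, the seller additionally bears: freight.
CFR price = 355251.27 + 2209.35 = 357460.62

CFR price: CAD 357460.62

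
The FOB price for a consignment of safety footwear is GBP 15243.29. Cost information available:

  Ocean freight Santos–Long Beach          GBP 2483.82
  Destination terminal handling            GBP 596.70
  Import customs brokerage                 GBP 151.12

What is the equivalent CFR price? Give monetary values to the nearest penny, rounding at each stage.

Not relevant to the conversion: destination terminal, brokerage — on the buyer under both terms; not part of either seller's price.
From FOB to CFR, the seller additionally bears: freight.
CFR price = 15243.29 + 2483.82 = 17727.11

CFR price: GBP 17727.11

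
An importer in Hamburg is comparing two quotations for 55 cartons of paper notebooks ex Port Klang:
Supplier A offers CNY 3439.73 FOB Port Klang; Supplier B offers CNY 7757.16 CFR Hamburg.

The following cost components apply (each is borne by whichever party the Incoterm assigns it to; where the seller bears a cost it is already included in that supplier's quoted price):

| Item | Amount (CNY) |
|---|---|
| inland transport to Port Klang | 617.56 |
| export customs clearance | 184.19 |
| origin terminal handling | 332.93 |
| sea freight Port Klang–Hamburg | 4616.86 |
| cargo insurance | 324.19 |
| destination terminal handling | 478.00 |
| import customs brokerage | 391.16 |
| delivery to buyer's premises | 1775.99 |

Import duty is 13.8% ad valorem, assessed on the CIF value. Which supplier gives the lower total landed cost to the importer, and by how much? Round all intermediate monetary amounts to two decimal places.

Supplier A (FOB):
CIF value = FOB price + freight + insurance = 3439.73 + 4616.86 + 324.19 = 8380.78
Import duty = 8380.78 × 13.8% = 1156.55
Buyer bears (A): 4616.86 + 324.19 + 478.00 + 391.16 + 1775.99 = 7586.20
Landed cost (A) = invoice 3439.73 + 7586.20 + duty 1156.55 = 12182.48
Supplier B (CFR):
CIF value = CFR price + insurance = 7757.16 + 324.19 = 8081.35
Import duty = 8081.35 × 13.8% = 1115.23
Buyer bears (B): 324.19 + 478.00 + 391.16 + 1775.99 = 2969.34
Landed cost (B) = invoice 7757.16 + 2969.34 + duty 1115.23 = 11841.73
Difference = |12182.48 − 11841.73| = 340.75

Supplier B is cheaper by CNY 340.75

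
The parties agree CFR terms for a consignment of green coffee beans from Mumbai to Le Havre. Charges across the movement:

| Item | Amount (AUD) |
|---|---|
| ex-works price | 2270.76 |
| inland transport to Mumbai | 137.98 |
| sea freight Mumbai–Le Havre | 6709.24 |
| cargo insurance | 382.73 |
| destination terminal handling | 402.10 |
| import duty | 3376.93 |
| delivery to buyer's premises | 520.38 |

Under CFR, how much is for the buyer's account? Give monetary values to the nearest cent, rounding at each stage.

Buyer's account: AUD 4682.14

CFR: the seller pays costs through ocean freight to the destination port, but not insurance.
Seller's account: goods 2270.76 + inland to port 137.98 + freight 6709.24 = 9117.98
Buyer's account: insurance 382.73 + destination terminal 402.10 + duty 3376.93 + delivery 520.38 = 4682.14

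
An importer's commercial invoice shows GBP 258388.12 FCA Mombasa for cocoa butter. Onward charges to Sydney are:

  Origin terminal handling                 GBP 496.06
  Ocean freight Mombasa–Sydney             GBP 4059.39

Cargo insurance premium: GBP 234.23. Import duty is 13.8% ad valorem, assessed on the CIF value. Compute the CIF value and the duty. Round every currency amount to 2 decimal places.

CIF = FCA price + pre-shipment costs + freight + insurance
CIF = 258388.12 + 496.06 + 4059.39 + 234.23 = 263177.80
Import duty = 263177.80 × 13.8% = 36318.54

CIF value: GBP 263177.80; import duty: GBP 36318.54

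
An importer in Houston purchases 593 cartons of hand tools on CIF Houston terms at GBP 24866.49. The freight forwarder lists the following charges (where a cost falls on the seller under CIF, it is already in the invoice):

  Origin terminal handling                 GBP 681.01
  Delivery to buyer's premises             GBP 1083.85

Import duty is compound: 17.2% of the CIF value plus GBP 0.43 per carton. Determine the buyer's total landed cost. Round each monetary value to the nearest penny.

Total landed cost: GBP 30482.37

CIF: the seller pays costs through ocean freight and marine insurance to the destination port.
Already in the invoice (seller's account under CIF): origin terminal — exclude.
The CIF price already equals the CIF value: 24866.49
Ad valorem component: 24866.49 × 17.2% = 4277.04
Specific component: 593 × 0.43 = 254.99
Import duty = 4277.04 + 254.99 = 4532.03
Buyer bears: delivery 1083.85 + duty 4532.03 = 5615.88
Landed cost = invoice 24866.49 + 5615.88 = 30482.37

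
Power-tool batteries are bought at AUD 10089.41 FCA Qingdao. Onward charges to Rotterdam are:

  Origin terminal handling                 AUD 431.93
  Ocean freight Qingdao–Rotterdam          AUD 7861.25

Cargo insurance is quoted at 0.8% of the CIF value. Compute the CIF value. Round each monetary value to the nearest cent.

Let C be the CIF value. C = FCA price + pre-shipment costs + freight + 0.8% × C
C − 0.8% × C = 10089.41 + 431.93 + 7861.25
0.992 × C = 18382.59
C = 18382.59 / 0.992 = 18530.84
Insurance premium = 0.8% × 18530.84 = 148.25

CIF value: AUD 18530.84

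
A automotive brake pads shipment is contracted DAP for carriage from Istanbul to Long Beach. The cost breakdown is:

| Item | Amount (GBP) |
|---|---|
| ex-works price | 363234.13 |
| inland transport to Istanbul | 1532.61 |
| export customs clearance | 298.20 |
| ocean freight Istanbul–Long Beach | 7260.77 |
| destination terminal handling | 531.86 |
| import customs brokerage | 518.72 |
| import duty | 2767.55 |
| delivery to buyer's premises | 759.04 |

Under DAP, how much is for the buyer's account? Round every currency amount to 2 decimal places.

Buyer's account: GBP 3286.27

DAP: the seller bears all costs to the named destination except import duty and clearance.
Seller's account: goods 363234.13 + inland to port 1532.61 + export clearance 298.20 + freight 7260.77 + destination terminal 531.86 + delivery 759.04 = 373616.61
Buyer's account: brokerage 518.72 + duty 2767.55 = 3286.27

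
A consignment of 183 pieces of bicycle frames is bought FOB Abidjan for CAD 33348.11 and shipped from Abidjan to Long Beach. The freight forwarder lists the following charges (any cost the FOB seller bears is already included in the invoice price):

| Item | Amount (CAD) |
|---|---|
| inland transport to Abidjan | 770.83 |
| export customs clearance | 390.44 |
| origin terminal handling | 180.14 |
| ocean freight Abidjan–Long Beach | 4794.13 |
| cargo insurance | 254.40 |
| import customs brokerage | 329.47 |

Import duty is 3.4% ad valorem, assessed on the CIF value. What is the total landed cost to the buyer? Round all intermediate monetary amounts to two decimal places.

FOB: the seller bears costs until goods are on board at the origin port; the buyer bears freight, insurance and all costs thereafter.
Already in the invoice (seller's account under FOB): inland to port, export clearance, origin terminal — exclude.
CIF value = FOB price + freight + insurance = 33348.11 + 4794.13 + 254.40 = 38396.64
Import duty = 38396.64 × 3.4% = 1305.49
Buyer bears: freight 4794.13 + insurance 254.40 + brokerage 329.47 + duty 1305.49 = 6683.49
Landed cost = invoice 33348.11 + 6683.49 = 40031.60

Total landed cost: CAD 40031.60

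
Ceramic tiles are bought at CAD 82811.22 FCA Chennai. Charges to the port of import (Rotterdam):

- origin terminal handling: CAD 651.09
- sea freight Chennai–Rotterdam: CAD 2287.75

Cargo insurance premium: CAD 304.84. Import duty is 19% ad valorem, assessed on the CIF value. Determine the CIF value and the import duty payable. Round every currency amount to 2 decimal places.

CIF = FCA price + pre-shipment costs + freight + insurance
CIF = 82811.22 + 651.09 + 2287.75 + 304.84 = 86054.90
Import duty = 86054.90 × 19% = 16350.43

CIF value: CAD 86054.90; import duty: CAD 16350.43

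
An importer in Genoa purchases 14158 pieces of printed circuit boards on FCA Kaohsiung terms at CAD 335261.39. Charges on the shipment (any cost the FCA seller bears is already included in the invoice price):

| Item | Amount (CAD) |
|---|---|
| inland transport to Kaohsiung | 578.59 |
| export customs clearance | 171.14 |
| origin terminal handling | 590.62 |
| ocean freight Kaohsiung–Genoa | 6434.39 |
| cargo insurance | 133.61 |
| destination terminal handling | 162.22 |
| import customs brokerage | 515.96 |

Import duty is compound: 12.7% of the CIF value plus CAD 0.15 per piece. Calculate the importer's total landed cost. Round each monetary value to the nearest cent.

Total landed cost: CAD 388709.23

FCA: the seller delivers export-cleared goods to the carrier; the buyer bears costs from that point.
Already in the invoice (seller's account under FCA): inland to port, export clearance — exclude.
CIF value = FCA price + origin terminal + freight + insurance = 335261.39 + 590.62 + 6434.39 + 133.61 = 342420.01
Ad valorem component: 342420.01 × 12.7% = 43487.34
Specific component: 14158 × 0.15 = 2123.70
Import duty = 43487.34 + 2123.70 = 45611.04
Buyer bears: origin terminal 590.62 + freight 6434.39 + insurance 133.61 + destination terminal 162.22 + brokerage 515.96 + duty 45611.04 = 53447.84
Landed cost = invoice 335261.39 + 53447.84 = 388709.23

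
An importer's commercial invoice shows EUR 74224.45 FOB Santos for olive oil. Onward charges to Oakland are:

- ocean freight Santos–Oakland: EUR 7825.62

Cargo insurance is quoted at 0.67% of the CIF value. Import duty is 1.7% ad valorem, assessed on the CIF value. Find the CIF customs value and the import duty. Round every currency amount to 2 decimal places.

CIF value: EUR 82603.51; import duty: EUR 1404.26

Let C be the CIF value. C = FOB price + freight + 0.67% × C
C − 0.67% × C = 74224.45 + 7825.62
0.9933 × C = 82050.07
C = 82050.07 / 0.9933 = 82603.51
Insurance premium = 0.67% × 82603.51 = 553.44
Import duty = 82603.51 × 1.7% = 1404.26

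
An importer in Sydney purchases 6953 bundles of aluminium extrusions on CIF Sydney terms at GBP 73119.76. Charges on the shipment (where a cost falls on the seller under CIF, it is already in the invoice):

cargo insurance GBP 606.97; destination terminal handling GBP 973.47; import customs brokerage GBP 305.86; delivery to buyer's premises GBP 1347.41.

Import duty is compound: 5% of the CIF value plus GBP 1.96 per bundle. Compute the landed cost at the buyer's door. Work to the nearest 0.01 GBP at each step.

Total landed cost: GBP 93030.37

CIF: the seller pays costs through ocean freight and marine insurance to the destination port.
Already in the invoice (seller's account under CIF): insurance — exclude.
The CIF price already equals the CIF value: 73119.76
Ad valorem component: 73119.76 × 5% = 3655.99
Specific component: 6953 × 1.96 = 13627.88
Import duty = 3655.99 + 13627.88 = 17283.87
Buyer bears: destination terminal 973.47 + brokerage 305.86 + delivery 1347.41 + duty 17283.87 = 19910.61
Landed cost = invoice 73119.76 + 19910.61 = 93030.37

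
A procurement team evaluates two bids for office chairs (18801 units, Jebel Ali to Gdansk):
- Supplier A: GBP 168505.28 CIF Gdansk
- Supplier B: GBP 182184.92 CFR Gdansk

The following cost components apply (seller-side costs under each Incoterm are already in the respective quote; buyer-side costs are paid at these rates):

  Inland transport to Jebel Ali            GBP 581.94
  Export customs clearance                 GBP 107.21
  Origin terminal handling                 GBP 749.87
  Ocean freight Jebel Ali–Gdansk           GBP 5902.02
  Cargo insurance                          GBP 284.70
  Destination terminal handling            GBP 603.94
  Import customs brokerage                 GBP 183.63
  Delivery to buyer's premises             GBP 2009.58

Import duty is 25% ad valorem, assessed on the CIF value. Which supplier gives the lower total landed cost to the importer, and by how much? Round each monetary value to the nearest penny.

Supplier A (CIF):
The CIF price already equals the CIF value: 168505.28
Import duty = 168505.28 × 25% = 42126.32
Buyer bears (A): 603.94 + 183.63 + 2009.58 = 2797.15
Landed cost (A) = invoice 168505.28 + 2797.15 + duty 42126.32 = 213428.75
Supplier B (CFR):
CIF value = CFR price + insurance = 182184.92 + 284.70 = 182469.62
Import duty = 182469.62 × 25% = 45617.41
Buyer bears (B): 284.70 + 603.94 + 183.63 + 2009.58 = 3081.85
Landed cost (B) = invoice 182184.92 + 3081.85 + duty 45617.41 = 230884.18
Difference = |213428.75 − 230884.18| = 17455.43

Supplier A is cheaper by GBP 17455.43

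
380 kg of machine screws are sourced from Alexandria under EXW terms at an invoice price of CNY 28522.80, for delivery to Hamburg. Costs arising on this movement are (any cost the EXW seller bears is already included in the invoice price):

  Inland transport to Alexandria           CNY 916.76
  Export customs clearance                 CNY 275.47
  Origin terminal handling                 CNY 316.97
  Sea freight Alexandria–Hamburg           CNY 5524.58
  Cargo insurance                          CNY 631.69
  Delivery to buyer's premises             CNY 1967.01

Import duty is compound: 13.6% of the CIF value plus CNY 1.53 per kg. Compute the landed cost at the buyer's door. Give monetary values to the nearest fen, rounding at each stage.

Total landed cost: CNY 43658.28

EXW: the seller makes goods available at their premises; the buyer bears all onward costs.
CIF value = EXW price + inland to port + export clearance + origin terminal + freight + insurance = 28522.80 + 916.76 + 275.47 + 316.97 + 5524.58 + 631.69 = 36188.27
Ad valorem component: 36188.27 × 13.6% = 4921.60
Specific component: 380 × 1.53 = 581.40
Import duty = 4921.60 + 581.40 = 5503.00
Buyer bears: inland to port 916.76 + export clearance 275.47 + origin terminal 316.97 + freight 5524.58 + insurance 631.69 + delivery 1967.01 + duty 5503.00 = 15135.48
Landed cost = invoice 28522.80 + 15135.48 = 43658.28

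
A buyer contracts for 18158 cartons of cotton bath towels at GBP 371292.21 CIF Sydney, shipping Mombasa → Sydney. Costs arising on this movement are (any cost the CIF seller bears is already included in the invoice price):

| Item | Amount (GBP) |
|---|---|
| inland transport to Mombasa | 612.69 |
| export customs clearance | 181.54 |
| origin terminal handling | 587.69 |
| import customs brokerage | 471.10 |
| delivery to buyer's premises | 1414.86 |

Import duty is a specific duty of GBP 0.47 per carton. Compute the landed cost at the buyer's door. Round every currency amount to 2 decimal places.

CIF: the seller pays costs through ocean freight and marine insurance to the destination port.
Already in the invoice (seller's account under CIF): inland to port, export clearance, origin terminal — exclude.
The CIF price already equals the CIF value: 371292.21
Import duty = 18158 × 0.47 = 8534.26
Buyer bears: brokerage 471.10 + delivery 1414.86 + duty 8534.26 = 10420.22
Landed cost = invoice 371292.21 + 10420.22 = 381712.43

Total landed cost: GBP 381712.43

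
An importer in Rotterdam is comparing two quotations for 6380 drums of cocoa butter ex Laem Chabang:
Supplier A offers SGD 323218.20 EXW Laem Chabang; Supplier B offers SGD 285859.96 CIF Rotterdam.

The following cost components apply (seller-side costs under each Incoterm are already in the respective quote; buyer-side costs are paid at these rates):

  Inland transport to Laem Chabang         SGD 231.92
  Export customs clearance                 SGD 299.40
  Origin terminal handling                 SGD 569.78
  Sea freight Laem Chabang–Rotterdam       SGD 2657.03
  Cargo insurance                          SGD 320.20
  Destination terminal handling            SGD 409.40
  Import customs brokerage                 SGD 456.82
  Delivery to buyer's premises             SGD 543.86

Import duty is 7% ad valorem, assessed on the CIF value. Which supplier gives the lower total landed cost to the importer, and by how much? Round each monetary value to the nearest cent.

Supplier B is cheaper by SGD 44337.13

Supplier A (EXW):
CIF value = EXW price + inland to port + export clearance + origin terminal + freight + insurance = 323218.20 + 231.92 + 299.40 + 569.78 + 2657.03 + 320.20 = 327296.53
Import duty = 327296.53 × 7% = 22910.76
Buyer bears (A): 231.92 + 299.40 + 569.78 + 2657.03 + 320.20 + 409.40 + 456.82 + 543.86 = 5488.41
Landed cost (A) = invoice 323218.20 + 5488.41 + duty 22910.76 = 351617.37
Supplier B (CIF):
The CIF price already equals the CIF value: 285859.96
Import duty = 285859.96 × 7% = 20010.20
Buyer bears (B): 409.40 + 456.82 + 543.86 = 1410.08
Landed cost (B) = invoice 285859.96 + 1410.08 + duty 20010.20 = 307280.24
Difference = |351617.37 − 307280.24| = 44337.13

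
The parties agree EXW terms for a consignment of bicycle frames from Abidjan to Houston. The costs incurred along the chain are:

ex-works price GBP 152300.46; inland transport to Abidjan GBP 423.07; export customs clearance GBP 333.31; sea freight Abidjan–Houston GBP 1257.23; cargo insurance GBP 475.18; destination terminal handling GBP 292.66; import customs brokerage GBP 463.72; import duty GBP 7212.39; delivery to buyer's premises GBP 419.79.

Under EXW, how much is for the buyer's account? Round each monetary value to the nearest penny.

Buyer's account: GBP 10877.35

EXW: the seller makes goods available at their premises; the buyer bears all onward costs.
Seller's account: goods 152300.46 = 152300.46
Buyer's account: inland to port 423.07 + export clearance 333.31 + freight 1257.23 + insurance 475.18 + destination terminal 292.66 + brokerage 463.72 + duty 7212.39 + delivery 419.79 = 10877.35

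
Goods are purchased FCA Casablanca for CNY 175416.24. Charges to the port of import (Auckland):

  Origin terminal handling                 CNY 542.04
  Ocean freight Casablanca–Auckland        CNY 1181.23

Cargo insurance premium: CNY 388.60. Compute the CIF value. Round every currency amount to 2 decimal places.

CIF value: CNY 177528.11

CIF = FCA price + pre-shipment costs + freight + insurance
CIF = 175416.24 + 542.04 + 1181.23 + 388.60 = 177528.11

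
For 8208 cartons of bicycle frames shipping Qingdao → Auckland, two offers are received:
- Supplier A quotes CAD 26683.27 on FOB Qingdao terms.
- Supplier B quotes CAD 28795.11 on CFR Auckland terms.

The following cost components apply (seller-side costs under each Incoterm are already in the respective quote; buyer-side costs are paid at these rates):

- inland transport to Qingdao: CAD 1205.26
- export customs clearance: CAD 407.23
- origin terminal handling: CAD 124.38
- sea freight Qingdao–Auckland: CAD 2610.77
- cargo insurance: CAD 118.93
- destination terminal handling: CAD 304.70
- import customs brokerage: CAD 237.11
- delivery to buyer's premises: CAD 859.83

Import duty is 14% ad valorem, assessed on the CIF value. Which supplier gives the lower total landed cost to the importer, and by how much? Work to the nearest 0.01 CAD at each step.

Supplier B is cheaper by CAD 568.78

Supplier A (FOB):
CIF value = FOB price + freight + insurance = 26683.27 + 2610.77 + 118.93 = 29412.97
Import duty = 29412.97 × 14% = 4117.82
Buyer bears (A): 2610.77 + 118.93 + 304.70 + 237.11 + 859.83 = 4131.34
Landed cost (A) = invoice 26683.27 + 4131.34 + duty 4117.82 = 34932.43
Supplier B (CFR):
CIF value = CFR price + insurance = 28795.11 + 118.93 = 28914.04
Import duty = 28914.04 × 14% = 4047.97
Buyer bears (B): 118.93 + 304.70 + 237.11 + 859.83 = 1520.57
Landed cost (B) = invoice 28795.11 + 1520.57 + duty 4047.97 = 34363.65
Difference = |34932.43 − 34363.65| = 568.78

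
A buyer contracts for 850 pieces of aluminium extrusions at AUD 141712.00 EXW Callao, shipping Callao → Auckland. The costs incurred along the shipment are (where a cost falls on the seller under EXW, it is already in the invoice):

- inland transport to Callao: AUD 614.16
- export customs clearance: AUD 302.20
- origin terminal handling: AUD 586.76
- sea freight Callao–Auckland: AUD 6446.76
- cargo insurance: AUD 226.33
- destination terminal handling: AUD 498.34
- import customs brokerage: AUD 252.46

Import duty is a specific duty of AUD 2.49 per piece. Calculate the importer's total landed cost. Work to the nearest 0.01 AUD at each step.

EXW: the seller makes goods available at their premises; the buyer bears all onward costs.
CIF value = EXW price + inland to port + export clearance + origin terminal + freight + insurance = 141712.00 + 614.16 + 302.20 + 586.76 + 6446.76 + 226.33 = 149888.21
Import duty = 850 × 2.49 = 2116.50
Buyer bears: inland to port 614.16 + export clearance 302.20 + origin terminal 586.76 + freight 6446.76 + insurance 226.33 + destination terminal 498.34 + brokerage 252.46 + duty 2116.50 = 11043.51
Landed cost = invoice 141712.00 + 11043.51 = 152755.51

Total landed cost: AUD 152755.51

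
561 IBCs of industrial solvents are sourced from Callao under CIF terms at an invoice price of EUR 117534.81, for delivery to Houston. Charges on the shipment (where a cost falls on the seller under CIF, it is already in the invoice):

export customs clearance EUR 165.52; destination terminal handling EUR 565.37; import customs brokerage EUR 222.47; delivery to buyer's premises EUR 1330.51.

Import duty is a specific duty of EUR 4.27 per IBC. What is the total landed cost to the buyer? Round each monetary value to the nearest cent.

CIF: the seller pays costs through ocean freight and marine insurance to the destination port.
Already in the invoice (seller's account under CIF): export clearance — exclude.
The CIF price already equals the CIF value: 117534.81
Import duty = 561 × 4.27 = 2395.47
Buyer bears: destination terminal 565.37 + brokerage 222.47 + delivery 1330.51 + duty 2395.47 = 4513.82
Landed cost = invoice 117534.81 + 4513.82 = 122048.63

Total landed cost: EUR 122048.63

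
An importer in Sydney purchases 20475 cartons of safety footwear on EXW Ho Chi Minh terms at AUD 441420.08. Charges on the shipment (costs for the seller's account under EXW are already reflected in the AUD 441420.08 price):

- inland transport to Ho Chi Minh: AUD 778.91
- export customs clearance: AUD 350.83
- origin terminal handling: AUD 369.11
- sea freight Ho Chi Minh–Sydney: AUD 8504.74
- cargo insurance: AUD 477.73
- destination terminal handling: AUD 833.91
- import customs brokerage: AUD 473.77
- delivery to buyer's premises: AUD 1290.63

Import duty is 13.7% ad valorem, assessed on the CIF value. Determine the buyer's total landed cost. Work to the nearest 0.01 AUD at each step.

EXW: the seller makes goods available at their premises; the buyer bears all onward costs.
CIF value = EXW price + inland to port + export clearance + origin terminal + freight + insurance = 441420.08 + 778.91 + 350.83 + 369.11 + 8504.74 + 477.73 = 451901.40
Import duty = 451901.40 × 13.7% = 61910.49
Buyer bears: inland to port 778.91 + export clearance 350.83 + origin terminal 369.11 + freight 8504.74 + insurance 477.73 + destination terminal 833.91 + brokerage 473.77 + delivery 1290.63 + duty 61910.49 = 74990.12
Landed cost = invoice 441420.08 + 74990.12 = 516410.20

Total landed cost: AUD 516410.20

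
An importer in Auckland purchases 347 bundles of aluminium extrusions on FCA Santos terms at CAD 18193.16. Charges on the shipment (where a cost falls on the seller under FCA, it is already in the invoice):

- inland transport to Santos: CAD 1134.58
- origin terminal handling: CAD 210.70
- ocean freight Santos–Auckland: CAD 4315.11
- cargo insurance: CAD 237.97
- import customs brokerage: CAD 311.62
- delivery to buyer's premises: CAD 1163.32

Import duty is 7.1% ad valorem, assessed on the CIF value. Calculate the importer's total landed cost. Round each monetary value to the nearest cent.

Total landed cost: CAD 26061.82

FCA: the seller delivers export-cleared goods to the carrier; the buyer bears costs from that point.
Already in the invoice (seller's account under FCA): inland to port — exclude.
CIF value = FCA price + origin terminal + freight + insurance = 18193.16 + 210.70 + 4315.11 + 237.97 = 22956.94
Import duty = 22956.94 × 7.1% = 1629.94
Buyer bears: origin terminal 210.70 + freight 4315.11 + insurance 237.97 + brokerage 311.62 + delivery 1163.32 + duty 1629.94 = 7868.66
Landed cost = invoice 18193.16 + 7868.66 = 26061.82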